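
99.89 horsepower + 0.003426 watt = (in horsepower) 99.89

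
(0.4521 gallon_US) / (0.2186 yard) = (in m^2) 0.008562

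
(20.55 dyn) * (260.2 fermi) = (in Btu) 5.068e-20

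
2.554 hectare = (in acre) 6.311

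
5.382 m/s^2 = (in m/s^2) 5.382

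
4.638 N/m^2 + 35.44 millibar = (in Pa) 3549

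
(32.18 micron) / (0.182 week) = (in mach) 8.586e-13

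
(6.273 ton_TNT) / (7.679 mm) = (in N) 3.418e+12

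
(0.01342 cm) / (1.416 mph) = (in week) 3.505e-10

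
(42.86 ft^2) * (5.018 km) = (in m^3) 1.998e+04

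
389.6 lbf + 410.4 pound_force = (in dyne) 3.559e+08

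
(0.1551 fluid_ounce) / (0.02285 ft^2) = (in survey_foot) 0.007089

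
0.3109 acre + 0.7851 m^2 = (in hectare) 0.1259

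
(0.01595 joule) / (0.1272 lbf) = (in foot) 0.09249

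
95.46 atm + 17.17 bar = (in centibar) 1.139e+04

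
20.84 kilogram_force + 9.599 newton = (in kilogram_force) 21.82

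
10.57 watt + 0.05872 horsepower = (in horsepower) 0.07289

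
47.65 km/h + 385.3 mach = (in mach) 385.3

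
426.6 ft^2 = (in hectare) 0.003963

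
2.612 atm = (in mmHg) 1985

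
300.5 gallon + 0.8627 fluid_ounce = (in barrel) 7.155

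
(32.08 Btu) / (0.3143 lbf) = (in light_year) 2.559e-12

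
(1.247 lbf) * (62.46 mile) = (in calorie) 1.333e+05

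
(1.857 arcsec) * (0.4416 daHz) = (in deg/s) 0.002278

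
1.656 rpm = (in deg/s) 9.936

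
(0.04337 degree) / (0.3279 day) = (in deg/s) 1.531e-06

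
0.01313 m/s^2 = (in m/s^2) 0.01313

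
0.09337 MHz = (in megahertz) 0.09337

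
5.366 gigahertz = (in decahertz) 5.366e+08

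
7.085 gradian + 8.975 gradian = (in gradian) 16.06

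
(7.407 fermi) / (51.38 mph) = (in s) 3.225e-16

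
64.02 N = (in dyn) 6.402e+06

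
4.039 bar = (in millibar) 4039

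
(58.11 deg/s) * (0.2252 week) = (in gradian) 8.794e+06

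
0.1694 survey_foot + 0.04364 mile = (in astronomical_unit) 4.698e-10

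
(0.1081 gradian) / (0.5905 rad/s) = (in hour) 7.988e-07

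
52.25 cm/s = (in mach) 0.001535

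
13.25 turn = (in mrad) 8.325e+04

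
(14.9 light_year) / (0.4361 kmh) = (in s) 1.164e+18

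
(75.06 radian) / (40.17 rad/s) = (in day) 2.163e-05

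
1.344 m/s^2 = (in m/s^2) 1.344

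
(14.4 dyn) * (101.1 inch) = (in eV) 2.308e+15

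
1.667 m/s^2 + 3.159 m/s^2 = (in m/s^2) 4.826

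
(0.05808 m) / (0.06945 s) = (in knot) 1.626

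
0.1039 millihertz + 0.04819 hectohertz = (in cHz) 481.9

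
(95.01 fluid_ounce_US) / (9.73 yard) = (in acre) 7.804e-08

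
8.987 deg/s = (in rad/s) 0.1569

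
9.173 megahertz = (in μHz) 9.173e+12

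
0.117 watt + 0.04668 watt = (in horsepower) 0.0002195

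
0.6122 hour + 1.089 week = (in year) 0.02095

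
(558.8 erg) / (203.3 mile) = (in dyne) 1.708e-05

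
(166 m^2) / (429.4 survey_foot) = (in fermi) 1.268e+15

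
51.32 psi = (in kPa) 353.8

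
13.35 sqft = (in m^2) 1.24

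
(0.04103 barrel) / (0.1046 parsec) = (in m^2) 2.021e-18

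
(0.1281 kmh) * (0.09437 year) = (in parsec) 3.432e-12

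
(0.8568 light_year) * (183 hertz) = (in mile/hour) 3.318e+18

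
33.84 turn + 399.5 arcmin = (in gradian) 1.354e+04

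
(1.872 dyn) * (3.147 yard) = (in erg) 538.7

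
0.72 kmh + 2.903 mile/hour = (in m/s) 1.498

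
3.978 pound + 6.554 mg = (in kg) 1.804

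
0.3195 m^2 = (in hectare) 3.195e-05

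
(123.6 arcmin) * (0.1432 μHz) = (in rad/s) 5.149e-09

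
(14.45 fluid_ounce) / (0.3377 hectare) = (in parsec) 4.101e-24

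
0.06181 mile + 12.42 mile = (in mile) 12.48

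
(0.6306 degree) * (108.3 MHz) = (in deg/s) 6.829e+07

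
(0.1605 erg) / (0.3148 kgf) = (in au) 3.475e-20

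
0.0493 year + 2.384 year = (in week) 126.9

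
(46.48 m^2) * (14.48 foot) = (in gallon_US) 5.419e+04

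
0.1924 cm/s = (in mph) 0.004304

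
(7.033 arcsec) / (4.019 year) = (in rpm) 2.569e-12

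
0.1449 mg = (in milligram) 0.1449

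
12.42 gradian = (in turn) 0.03105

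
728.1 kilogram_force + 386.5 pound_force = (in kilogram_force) 903.4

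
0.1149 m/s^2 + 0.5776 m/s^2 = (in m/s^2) 0.6925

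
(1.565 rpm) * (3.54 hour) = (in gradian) 1.33e+05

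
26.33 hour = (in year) 0.003006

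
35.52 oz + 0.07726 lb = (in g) 1042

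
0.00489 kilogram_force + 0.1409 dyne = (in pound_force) 0.01078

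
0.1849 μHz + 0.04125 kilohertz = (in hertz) 41.25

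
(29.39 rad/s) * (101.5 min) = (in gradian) 1.139e+07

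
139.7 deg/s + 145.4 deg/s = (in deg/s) 285.1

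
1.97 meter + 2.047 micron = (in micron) 1.97e+06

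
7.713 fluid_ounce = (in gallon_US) 0.06026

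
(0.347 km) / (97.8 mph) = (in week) 1.312e-05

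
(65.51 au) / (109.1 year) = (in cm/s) 2.848e+05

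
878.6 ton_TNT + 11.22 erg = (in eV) 2.294e+31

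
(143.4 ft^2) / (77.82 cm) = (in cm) 1712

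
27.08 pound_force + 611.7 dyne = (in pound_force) 27.08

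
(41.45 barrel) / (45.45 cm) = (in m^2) 14.5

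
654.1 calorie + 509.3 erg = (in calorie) 654.1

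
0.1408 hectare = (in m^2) 1408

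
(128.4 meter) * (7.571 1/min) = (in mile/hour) 36.24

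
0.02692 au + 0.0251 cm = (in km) 4.027e+06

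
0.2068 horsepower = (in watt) 154.2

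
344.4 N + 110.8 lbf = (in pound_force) 188.2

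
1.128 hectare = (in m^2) 1.128e+04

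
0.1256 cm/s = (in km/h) 0.004522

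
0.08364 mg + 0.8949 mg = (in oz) 3.452e-05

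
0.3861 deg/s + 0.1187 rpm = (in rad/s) 0.01917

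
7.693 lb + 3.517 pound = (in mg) 5.085e+06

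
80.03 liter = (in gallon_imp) 17.6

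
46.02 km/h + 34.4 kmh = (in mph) 49.97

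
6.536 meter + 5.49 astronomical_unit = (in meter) 8.213e+11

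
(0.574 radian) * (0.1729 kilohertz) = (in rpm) 947.7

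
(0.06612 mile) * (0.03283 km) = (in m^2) 3493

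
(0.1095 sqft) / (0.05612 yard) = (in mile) 0.0001232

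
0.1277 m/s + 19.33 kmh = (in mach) 0.01614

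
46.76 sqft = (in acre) 0.001073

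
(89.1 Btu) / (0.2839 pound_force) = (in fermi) 7.444e+19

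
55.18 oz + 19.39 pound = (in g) 1.036e+04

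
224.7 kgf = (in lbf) 495.4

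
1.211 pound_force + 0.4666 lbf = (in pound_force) 1.678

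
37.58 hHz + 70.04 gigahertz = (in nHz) 7.004e+19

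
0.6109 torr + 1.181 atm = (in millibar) 1197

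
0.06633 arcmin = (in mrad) 0.01929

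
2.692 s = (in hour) 0.0007478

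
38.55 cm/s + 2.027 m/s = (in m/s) 2.413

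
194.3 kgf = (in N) 1905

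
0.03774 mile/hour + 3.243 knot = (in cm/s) 168.5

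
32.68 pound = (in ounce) 522.9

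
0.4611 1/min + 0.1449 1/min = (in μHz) 1.01e+04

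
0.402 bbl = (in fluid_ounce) 2161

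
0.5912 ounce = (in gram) 16.76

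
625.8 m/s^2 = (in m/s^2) 625.8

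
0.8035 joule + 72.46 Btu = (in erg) 7.645e+11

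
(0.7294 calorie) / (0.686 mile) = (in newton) 0.002764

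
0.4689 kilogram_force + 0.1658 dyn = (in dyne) 4.598e+05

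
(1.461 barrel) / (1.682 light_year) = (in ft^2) 1.571e-16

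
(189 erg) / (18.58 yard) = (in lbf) 2.501e-07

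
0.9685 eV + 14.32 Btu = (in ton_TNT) 3.611e-06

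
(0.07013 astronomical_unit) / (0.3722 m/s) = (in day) 3.262e+05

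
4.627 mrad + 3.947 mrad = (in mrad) 8.574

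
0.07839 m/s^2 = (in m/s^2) 0.07839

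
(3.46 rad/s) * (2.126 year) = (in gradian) 1.477e+10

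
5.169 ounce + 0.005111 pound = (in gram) 148.9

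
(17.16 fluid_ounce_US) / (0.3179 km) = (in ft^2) 1.718e-05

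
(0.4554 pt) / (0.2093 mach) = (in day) 2.609e-11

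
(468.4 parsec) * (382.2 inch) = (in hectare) 1.403e+16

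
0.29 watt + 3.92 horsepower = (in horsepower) 3.92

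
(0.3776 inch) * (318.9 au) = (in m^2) 4.576e+11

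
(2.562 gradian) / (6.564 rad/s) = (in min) 0.0001022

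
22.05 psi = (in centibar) 152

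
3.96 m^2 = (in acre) 0.0009785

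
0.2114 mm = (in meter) 0.0002114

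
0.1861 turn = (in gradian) 74.44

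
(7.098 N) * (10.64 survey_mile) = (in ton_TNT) 2.905e-05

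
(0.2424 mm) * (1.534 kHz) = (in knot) 0.7228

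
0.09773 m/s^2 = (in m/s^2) 0.09773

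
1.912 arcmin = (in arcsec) 114.7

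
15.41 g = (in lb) 0.03397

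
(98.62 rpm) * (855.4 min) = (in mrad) 5.3e+08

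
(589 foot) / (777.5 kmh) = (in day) 9.621e-06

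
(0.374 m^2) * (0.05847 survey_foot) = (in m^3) 0.006665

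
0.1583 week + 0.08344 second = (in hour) 26.59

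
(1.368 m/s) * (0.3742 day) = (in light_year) 4.675e-12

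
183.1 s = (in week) 0.0003027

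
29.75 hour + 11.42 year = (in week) 595.6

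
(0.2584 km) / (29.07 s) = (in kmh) 32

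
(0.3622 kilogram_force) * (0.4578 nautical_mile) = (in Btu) 2.854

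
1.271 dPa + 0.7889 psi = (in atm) 0.05368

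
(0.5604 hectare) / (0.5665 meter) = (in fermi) 9.892e+18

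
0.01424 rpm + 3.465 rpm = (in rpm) 3.479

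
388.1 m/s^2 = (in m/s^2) 388.1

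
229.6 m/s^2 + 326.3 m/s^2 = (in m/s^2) 555.9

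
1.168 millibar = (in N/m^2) 116.8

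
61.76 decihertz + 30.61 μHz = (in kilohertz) 0.006176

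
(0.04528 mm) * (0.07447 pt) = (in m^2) 1.19e-09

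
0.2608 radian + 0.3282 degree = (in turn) 0.04242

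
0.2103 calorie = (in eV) 5.492e+18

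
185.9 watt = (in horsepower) 0.2493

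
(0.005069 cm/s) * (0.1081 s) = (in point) 0.01553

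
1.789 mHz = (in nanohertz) 1.789e+06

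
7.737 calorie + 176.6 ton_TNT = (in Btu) 7.003e+08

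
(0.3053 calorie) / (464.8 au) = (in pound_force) 4.13e-15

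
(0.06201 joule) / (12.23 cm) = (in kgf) 0.0517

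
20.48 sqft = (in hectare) 0.0001903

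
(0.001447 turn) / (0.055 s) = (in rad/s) 0.1653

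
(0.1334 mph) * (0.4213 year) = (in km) 792.3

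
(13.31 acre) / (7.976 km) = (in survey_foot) 22.16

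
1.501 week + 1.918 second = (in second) 9.078e+05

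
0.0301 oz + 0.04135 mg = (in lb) 0.001881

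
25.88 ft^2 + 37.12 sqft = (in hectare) 0.0005853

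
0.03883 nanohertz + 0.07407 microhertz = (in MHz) 7.411e-14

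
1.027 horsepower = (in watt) 765.8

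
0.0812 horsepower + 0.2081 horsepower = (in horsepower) 0.2893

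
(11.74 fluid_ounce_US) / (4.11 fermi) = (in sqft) 9.093e+11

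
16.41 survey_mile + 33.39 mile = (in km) 80.15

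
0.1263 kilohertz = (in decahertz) 12.63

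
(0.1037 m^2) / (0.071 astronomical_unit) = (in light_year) 1.032e-27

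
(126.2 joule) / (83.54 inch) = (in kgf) 6.065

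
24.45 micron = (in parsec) 7.924e-22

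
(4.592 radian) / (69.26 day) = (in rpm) 7.328e-06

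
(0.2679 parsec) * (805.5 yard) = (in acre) 1.505e+15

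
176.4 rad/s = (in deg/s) 1.011e+04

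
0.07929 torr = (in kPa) 0.01057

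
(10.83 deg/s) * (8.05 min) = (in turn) 14.53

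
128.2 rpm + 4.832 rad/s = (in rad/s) 18.26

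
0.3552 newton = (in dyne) 3.552e+04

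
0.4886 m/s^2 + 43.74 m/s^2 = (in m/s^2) 44.23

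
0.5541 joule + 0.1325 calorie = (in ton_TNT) 2.649e-10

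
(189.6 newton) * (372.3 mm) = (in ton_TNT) 1.687e-08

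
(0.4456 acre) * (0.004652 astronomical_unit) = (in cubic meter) 1.255e+12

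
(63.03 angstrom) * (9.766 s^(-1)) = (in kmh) 2.216e-07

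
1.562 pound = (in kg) 0.7085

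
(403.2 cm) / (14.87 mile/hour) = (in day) 7.02e-06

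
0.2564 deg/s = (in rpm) 0.04273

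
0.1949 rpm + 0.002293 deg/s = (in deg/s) 1.172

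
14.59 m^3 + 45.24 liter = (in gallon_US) 3866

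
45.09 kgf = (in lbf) 99.41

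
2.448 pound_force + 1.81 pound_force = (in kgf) 1.931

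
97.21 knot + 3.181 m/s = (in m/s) 53.19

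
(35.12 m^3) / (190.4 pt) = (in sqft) 5628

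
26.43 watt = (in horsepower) 0.03544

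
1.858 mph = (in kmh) 2.99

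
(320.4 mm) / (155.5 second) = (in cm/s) 0.206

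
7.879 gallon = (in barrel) 0.1876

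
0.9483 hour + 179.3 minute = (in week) 0.02343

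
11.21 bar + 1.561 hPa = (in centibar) 1121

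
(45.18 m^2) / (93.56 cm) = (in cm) 4829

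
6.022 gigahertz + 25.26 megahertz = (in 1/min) 3.628e+11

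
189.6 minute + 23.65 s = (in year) 0.0003615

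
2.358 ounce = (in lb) 0.1474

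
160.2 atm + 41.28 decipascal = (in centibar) 1.623e+04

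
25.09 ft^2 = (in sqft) 25.09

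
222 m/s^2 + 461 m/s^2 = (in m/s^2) 683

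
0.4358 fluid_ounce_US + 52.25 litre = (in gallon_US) 13.81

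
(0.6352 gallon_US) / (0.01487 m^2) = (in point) 458.4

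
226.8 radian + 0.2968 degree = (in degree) 1.299e+04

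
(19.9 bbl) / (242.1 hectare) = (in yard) 1.429e-06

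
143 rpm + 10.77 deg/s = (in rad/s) 15.16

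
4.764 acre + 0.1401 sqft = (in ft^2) 2.075e+05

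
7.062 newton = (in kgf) 0.7201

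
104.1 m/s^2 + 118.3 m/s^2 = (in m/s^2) 222.4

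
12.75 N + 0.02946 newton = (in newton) 12.78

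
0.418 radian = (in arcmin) 1437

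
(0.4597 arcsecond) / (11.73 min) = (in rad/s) 3.167e-09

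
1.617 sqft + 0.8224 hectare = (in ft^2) 8.852e+04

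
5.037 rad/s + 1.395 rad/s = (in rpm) 61.42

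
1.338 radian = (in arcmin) 4600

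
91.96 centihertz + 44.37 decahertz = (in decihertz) 4446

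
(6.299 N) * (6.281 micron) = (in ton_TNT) 9.456e-15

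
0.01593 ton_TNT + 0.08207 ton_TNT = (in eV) 2.559e+27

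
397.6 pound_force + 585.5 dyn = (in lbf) 397.6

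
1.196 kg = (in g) 1196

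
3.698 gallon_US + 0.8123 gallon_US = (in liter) 17.07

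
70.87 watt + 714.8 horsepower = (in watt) 5.331e+05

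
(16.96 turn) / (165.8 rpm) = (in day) 7.104e-05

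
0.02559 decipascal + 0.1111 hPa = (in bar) 0.0001111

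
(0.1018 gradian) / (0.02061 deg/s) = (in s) 4.445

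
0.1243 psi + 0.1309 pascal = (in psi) 0.1243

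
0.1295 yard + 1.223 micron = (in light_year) 1.252e-17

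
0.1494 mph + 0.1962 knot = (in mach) 0.0004926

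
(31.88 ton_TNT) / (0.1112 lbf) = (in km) 2.697e+08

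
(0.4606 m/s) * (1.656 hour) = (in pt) 7.784e+06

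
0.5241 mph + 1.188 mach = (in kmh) 1457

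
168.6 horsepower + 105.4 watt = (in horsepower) 168.7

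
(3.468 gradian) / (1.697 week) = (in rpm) 5.068e-07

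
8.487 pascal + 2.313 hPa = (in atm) 0.002367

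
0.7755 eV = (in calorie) 2.97e-20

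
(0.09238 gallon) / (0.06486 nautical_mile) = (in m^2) 2.911e-06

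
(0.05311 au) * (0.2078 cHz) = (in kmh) 5.944e+07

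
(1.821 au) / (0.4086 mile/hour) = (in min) 2.486e+10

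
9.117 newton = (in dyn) 9.117e+05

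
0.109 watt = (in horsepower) 0.0001462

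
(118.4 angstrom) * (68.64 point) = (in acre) 7.085e-14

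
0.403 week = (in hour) 67.7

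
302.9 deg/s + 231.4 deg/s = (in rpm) 89.05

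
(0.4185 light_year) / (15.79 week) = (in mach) 1.218e+06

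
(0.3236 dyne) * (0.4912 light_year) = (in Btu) 1.425e+07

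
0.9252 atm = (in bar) 0.9375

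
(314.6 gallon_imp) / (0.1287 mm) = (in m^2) 1.111e+04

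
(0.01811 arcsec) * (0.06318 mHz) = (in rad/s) 5.547e-12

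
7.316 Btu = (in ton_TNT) 1.845e-06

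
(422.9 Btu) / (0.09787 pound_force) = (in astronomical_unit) 6.851e-06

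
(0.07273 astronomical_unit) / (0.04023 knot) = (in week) 8.692e+05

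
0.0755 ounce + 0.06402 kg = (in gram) 66.16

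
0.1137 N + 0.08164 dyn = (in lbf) 0.02556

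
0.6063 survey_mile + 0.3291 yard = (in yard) 1067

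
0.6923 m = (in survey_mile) 0.0004302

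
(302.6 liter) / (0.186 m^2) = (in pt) 4612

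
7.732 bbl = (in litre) 1229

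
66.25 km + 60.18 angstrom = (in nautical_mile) 35.77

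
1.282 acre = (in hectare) 0.5188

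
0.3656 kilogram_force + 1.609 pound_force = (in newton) 10.74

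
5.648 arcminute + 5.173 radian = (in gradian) 329.4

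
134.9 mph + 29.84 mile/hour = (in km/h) 265.1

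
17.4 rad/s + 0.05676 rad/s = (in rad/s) 17.46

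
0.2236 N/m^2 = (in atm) 2.207e-06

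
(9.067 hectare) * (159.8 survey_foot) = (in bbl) 2.778e+07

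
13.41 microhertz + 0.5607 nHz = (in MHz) 1.341e-11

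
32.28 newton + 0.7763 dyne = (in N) 32.28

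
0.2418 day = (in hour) 5.803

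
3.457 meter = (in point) 9799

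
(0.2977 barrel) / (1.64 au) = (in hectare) 1.929e-17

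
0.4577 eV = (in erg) 7.333e-13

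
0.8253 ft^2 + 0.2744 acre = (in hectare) 0.1111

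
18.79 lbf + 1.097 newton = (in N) 84.68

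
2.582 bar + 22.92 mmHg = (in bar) 2.613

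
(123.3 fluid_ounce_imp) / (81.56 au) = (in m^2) 2.871e-16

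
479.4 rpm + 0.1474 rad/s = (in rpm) 480.8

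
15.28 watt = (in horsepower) 0.02049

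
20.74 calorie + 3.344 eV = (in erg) 8.678e+08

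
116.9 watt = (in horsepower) 0.1568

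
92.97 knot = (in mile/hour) 107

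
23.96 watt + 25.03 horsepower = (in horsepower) 25.06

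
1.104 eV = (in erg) 1.769e-12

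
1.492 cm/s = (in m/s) 0.01492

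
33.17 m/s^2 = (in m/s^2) 33.17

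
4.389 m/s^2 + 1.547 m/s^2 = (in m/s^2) 5.936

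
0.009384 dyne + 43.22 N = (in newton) 43.22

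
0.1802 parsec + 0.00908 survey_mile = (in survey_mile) 3.455e+12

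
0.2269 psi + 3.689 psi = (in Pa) 2.7e+04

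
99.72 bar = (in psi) 1446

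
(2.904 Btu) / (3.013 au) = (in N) 6.797e-09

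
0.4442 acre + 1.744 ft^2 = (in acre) 0.4442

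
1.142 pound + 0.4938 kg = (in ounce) 35.69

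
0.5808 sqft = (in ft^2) 0.5808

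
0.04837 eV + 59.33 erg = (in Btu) 5.623e-09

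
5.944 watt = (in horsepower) 0.007971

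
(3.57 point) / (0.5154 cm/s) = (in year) 7.749e-09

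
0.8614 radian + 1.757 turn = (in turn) 1.894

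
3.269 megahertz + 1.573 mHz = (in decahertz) 3.269e+05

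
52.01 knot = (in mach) 0.07858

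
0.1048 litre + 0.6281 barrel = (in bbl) 0.6288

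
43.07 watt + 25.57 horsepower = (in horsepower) 25.63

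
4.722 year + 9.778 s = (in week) 246.2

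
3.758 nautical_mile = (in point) 1.973e+07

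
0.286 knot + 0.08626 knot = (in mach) 0.0005624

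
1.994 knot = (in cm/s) 102.6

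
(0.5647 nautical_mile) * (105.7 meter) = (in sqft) 1.19e+06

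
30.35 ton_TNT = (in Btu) 1.204e+08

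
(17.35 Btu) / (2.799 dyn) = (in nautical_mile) 3.531e+05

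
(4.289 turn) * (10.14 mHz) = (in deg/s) 15.66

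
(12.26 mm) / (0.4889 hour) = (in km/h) 2.508e-05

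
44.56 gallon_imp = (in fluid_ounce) 6850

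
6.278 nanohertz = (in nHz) 6.278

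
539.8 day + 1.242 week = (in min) 7.898e+05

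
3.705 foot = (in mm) 1129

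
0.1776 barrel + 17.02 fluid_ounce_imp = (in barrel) 0.1806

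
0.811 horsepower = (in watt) 604.8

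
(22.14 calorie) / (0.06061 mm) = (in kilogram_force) 1.558e+05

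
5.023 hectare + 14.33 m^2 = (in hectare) 5.024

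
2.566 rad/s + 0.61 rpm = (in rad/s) 2.63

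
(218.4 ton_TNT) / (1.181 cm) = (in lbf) 1.739e+13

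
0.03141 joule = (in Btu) 2.977e-05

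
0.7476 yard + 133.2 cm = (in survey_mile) 0.001252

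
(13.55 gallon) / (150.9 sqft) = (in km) 3.659e-06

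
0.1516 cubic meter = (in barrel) 0.9535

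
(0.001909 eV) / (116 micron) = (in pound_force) 5.928e-19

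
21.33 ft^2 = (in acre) 0.0004897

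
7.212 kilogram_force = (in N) 70.73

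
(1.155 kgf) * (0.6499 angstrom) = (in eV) 4.595e+09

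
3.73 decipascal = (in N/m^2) 0.373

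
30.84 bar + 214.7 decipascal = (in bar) 30.84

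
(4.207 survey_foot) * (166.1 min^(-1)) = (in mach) 0.01043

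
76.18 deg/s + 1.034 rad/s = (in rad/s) 2.364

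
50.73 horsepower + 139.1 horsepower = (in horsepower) 189.8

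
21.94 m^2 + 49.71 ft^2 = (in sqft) 285.9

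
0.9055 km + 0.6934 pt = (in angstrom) 9.055e+12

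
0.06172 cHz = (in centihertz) 0.06172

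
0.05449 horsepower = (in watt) 40.63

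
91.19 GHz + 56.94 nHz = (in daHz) 9.119e+09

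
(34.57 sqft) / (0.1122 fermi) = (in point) 8.114e+19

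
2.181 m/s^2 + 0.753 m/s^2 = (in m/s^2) 2.934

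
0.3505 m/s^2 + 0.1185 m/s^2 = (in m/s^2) 0.469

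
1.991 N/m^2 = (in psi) 0.0002888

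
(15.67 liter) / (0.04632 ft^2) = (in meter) 3.641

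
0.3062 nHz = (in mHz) 3.062e-07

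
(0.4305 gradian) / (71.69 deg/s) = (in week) 8.936e-09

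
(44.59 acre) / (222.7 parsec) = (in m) 2.626e-14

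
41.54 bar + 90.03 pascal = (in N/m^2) 4.154e+06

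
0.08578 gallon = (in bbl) 0.002042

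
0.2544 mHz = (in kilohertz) 2.544e-07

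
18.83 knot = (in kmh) 34.87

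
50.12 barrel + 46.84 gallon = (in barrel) 51.24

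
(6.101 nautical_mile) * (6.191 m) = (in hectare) 6.995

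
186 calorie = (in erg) 7.782e+09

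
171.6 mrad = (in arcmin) 589.9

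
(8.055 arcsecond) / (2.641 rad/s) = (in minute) 2.464e-07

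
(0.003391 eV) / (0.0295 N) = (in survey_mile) 1.144e-23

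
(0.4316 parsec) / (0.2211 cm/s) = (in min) 1.004e+17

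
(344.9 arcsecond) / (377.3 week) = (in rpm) 6.997e-11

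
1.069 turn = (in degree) 384.8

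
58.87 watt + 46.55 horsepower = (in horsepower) 46.63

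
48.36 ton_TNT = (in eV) 1.263e+30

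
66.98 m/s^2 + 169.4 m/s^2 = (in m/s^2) 236.4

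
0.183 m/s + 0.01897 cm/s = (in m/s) 0.1832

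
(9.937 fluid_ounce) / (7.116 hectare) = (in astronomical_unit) 2.761e-20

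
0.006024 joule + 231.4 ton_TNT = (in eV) 6.043e+30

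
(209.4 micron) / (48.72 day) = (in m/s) 4.975e-11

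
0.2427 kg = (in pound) 0.5351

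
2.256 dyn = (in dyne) 2.256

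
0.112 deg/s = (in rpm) 0.01867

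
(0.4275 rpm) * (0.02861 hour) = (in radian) 4.611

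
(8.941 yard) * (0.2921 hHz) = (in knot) 464.2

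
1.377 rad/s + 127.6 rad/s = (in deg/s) 7390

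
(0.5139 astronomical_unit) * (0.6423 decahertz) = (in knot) 9.599e+11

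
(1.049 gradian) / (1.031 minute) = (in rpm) 0.002544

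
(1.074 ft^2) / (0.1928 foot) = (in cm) 169.8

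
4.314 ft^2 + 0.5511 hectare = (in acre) 1.362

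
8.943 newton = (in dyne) 8.943e+05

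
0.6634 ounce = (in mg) 1.881e+04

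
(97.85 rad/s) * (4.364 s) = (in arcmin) 1.468e+06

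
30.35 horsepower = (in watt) 2.263e+04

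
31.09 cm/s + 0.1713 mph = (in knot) 0.7532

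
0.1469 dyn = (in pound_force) 3.302e-07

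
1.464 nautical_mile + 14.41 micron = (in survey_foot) 8895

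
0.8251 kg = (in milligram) 8.251e+05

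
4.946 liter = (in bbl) 0.03111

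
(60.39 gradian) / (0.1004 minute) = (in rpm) 1.504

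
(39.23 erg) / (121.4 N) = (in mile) 2.008e-11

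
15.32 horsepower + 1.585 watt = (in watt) 1.143e+04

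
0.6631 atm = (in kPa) 67.19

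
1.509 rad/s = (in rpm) 14.41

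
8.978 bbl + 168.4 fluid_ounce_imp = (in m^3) 1.432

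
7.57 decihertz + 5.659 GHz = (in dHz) 5.659e+10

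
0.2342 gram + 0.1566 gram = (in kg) 0.0003908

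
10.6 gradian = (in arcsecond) 3.434e+04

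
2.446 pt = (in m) 0.0008629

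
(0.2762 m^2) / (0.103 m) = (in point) 7601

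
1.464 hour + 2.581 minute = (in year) 0.000172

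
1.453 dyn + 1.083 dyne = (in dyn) 2.536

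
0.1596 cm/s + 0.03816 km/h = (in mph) 0.02728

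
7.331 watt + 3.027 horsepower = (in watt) 2265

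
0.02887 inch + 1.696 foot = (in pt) 1467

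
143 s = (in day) 0.001655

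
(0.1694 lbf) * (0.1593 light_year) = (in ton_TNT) 2.714e+05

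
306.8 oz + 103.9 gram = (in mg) 8.802e+06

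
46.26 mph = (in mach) 0.06073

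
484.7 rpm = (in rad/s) 50.76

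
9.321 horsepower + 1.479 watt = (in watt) 6952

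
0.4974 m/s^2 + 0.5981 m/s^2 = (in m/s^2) 1.095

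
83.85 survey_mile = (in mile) 83.85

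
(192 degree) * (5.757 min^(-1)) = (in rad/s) 0.3215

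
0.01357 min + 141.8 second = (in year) 4.522e-06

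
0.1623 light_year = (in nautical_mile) 8.291e+11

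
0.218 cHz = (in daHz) 0.000218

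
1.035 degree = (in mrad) 18.06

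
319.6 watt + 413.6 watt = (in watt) 733.2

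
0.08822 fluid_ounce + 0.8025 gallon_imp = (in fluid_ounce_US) 123.4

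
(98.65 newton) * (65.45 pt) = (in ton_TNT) 5.444e-10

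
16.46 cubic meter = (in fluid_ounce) 5.566e+05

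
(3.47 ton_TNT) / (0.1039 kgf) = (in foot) 4.675e+10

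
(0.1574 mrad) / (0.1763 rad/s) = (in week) 1.476e-09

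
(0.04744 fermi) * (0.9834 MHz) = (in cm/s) 4.665e-09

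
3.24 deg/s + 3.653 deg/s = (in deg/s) 6.893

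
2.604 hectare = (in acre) 6.435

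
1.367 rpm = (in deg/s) 8.202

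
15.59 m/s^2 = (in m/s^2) 15.59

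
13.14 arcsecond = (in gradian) 0.004056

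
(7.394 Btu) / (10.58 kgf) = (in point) 2.131e+05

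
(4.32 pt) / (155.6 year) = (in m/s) 3.106e-13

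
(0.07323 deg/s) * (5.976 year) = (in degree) 1.38e+07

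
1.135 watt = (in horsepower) 0.001522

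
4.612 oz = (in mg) 1.307e+05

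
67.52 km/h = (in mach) 0.05508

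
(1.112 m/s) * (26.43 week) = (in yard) 1.944e+07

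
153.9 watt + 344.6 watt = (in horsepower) 0.6685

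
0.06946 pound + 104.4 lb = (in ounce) 1672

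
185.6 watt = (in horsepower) 0.2489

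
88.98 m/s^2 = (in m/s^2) 88.98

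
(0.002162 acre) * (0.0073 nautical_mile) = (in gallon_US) 3.125e+04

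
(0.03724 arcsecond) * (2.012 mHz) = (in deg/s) 2.081e-08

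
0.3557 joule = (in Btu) 0.0003371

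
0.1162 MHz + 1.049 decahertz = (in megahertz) 0.1162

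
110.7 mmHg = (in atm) 0.1457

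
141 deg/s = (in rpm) 23.5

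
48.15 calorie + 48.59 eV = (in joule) 201.5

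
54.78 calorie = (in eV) 1.431e+21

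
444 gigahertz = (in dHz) 4.44e+12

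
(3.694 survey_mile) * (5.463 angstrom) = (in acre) 8.025e-10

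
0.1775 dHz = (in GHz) 1.775e-11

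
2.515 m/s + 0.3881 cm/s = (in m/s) 2.519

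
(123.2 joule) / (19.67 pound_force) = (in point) 3991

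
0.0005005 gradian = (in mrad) 0.007862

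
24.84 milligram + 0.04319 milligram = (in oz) 0.0008777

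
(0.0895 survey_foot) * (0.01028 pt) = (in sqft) 1.065e-06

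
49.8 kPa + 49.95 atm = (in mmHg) 3.834e+04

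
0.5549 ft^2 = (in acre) 1.274e-05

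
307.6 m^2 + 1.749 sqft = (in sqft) 3313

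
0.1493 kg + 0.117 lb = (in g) 202.4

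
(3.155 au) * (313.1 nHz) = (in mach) 434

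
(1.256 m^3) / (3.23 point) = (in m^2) 1102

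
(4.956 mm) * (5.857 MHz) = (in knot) 5.642e+04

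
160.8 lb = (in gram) 7.294e+04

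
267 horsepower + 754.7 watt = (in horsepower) 268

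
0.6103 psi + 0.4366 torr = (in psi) 0.6187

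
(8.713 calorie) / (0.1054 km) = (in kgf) 0.03527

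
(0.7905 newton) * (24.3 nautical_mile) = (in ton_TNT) 8.503e-06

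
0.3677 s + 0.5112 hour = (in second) 1841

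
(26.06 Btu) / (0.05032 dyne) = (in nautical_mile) 2.95e+07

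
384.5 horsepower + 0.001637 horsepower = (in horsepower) 384.5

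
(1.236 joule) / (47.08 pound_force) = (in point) 16.73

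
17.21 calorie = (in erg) 7.201e+08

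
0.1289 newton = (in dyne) 1.289e+04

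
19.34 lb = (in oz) 309.4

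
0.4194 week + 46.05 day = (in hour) 1176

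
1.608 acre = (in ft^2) 7.004e+04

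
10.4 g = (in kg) 0.0104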